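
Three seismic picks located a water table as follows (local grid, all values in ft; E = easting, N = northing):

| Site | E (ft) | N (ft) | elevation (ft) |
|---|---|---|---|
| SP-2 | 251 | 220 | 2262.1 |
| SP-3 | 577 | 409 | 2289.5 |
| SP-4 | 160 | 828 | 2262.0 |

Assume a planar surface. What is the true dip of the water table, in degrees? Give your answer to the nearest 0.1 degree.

Two edge vectors: SP-2→SP-3 = (326, 189, 27.4), SP-2→SP-4 = (-91, 608, -0.1).
Normal n = (SP-2→SP-3) × (SP-2→SP-4) = (-16678.1, -2460.8, 215407).
So ∂z/∂E = −n_x/n_z = 0.07743 and ∂z/∂N = −n_y/n_z = 0.01142.
Gradient magnitude |∇z| = √(a² + b²) = √(0.00599 + 0.00013) = 0.07826.
True dip = arctan(0.07826) = 4.5°, dipping toward W (azimuth ≈ 262°).

4.5°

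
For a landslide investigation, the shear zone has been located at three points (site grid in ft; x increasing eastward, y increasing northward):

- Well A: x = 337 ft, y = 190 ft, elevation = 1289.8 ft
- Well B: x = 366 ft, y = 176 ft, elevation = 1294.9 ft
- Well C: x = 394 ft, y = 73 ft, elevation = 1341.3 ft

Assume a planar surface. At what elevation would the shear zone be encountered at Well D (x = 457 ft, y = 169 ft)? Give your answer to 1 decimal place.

Two edge vectors: Well A→Well B = (29, -14, 5.1), Well A→Well C = (57, -117, 51.5).
Normal n = (Well A→Well B) × (Well A→Well C) = (-124.3, -1202.8, -2595).
So ∂z/∂x = −n_x/n_z = −0.04790 and ∂z/∂y = −n_y/n_z = −0.46351.
Intercept c from Well A: 1289.8 + 16.14 + 88.07 = 1394.01.
At (457, 169): z = −21.9 − 78.3 + 1394.01 = 1293.8 ft.

1293.8 ft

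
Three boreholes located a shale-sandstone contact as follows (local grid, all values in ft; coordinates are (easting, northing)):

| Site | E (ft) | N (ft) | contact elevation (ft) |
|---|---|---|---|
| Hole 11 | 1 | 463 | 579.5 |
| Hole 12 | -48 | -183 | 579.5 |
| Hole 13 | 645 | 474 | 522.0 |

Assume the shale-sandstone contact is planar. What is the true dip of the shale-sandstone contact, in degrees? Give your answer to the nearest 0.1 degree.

Let the plane be z = a·E + b·N + c.
Hole 12−Hole 11: −49a − 646b = 0;  Hole 13−Hole 11: 644a + 11b = −57.5.
Solving gives a = −0.08940, b = 0.00678.
Gradient magnitude |∇z| = √(a² + b²) = √(0.00799 + 0.00005) = 0.08966.
True dip = arctan(0.08966) = 5.1°, dipping toward E (azimuth ≈ 094°).

5.1°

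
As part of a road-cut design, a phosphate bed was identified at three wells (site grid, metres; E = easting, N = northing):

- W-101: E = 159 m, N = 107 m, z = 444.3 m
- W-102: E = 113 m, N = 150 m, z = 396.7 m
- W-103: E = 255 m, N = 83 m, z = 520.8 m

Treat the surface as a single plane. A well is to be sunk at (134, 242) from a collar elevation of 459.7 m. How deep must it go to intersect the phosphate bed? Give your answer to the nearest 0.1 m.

80.1 m

Two edge vectors: W-101→W-102 = (-46, 43, -47.6), W-101→W-103 = (96, -24, 76.5).
Normal n = (W-101→W-102) × (W-101→W-103) = (2147.1, -1050.6, -3024).
So ∂z/∂E = −n_x/n_z = 0.71002 and ∂z/∂N = −n_y/n_z = −0.34742.
Intercept c from W-101: 444.3 − 112.89 + 37.17 = 368.58.
At (134, 242): z_contact = 95.14 − 84.08 + 368.58 = 379.65 m.
Depth below ground = 459.7 − 379.65 = 80.1 m.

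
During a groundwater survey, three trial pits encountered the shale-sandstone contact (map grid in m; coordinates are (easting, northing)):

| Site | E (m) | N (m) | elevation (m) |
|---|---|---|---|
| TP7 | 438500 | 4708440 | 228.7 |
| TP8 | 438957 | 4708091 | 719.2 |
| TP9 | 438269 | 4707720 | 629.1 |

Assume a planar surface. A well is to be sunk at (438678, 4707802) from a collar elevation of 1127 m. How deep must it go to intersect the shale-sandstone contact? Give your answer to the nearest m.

344 m

Two edge vectors: TP7→TP8 = (457, -349, 490.5), TP7→TP9 = (-231, -720, 400.4).
Normal n = (TP7→TP8) × (TP7→TP9) = (213420.4, -296288.3, -409659).
So ∂z/∂E = −n_x/n_z = 0.52097086 and ∂z/∂N = −n_y/n_z = −0.72325593.
Intercept c from TP7: 228.7 − 228445.72 + 3405407.14 = 3177190.12.
At (438678, 4707802): z_contact = 228538.5 − 3404945.7 + 3177190.12 = 782.9 m.
Depth below ground = 1127 − 782.9 = 344 m.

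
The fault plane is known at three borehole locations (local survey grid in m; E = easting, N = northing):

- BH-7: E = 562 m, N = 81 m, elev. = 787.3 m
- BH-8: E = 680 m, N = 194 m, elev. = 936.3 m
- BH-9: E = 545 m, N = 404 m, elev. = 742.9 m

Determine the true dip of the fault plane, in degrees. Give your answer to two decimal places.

53.04°

Two edge vectors: BH-7→BH-8 = (118, 113, 149), BH-7→BH-9 = (-17, 323, -44.4).
Normal n = (BH-7→BH-8) × (BH-7→BH-9) = (-53144.2, 2706.2, 40035).
So ∂z/∂E = −n_x/n_z = 1.32744 and ∂z/∂N = −n_y/n_z = −0.06760.
Gradient magnitude |∇z| = √(a² + b²) = √(1.76211 + 0.00457) = 1.32916.
True dip = arctan(1.32916) = 53.04°, dipping toward W (azimuth ≈ 273°).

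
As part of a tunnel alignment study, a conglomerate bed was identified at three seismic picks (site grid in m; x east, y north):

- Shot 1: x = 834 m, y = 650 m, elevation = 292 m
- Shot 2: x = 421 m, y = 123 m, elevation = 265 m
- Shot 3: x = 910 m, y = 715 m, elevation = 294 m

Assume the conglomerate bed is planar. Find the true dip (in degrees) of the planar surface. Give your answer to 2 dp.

Two edge vectors: Shot 1→Shot 2 = (-413, -527, -27), Shot 1→Shot 3 = (76, 65, 2).
Normal n = (Shot 1→Shot 2) × (Shot 1→Shot 3) = (701, -1226, 13207).
So ∂z/∂x = −n_x/n_z = −0.05308 and ∂z/∂y = −n_y/n_z = 0.09283.
Gradient magnitude |∇z| = √(a² + b²) = √(0.00282 + 0.00862) = 0.10693.
True dip = arctan(0.10693) = 6.10°, dipping toward SSE (azimuth ≈ 150°).

6.10°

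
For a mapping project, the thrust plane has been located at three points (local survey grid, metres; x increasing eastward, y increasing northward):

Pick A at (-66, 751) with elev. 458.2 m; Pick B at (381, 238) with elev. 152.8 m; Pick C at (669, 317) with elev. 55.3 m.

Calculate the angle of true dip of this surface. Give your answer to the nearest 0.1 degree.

Two edge vectors: Pick A→Pick B = (447, -513, -305.4), Pick A→Pick C = (735, -434, -402.9).
Normal n = (Pick A→Pick B) × (Pick A→Pick C) = (74144.1, -44372.7, 183057).
So ∂z/∂x = −n_x/n_z = −0.40503 and ∂z/∂y = −n_y/n_z = 0.24240.
Gradient magnitude |∇z| = √(a² + b²) = √(0.16405 + 0.05876) = 0.47203.
True dip = arctan(0.47203) = 25.3°, dipping toward ESE (azimuth ≈ 121°).

25.3°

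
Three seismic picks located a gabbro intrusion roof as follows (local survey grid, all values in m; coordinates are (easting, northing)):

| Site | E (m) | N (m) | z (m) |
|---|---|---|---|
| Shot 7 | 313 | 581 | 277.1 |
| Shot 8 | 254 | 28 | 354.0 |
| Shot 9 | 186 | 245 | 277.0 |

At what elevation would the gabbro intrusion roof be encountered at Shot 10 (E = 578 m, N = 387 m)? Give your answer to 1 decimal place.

Two edge vectors: Shot 7→Shot 8 = (-59, -553, 76.9), Shot 7→Shot 9 = (-127, -336, -0.1).
Normal n = (Shot 7→Shot 8) × (Shot 7→Shot 9) = (25893.7, -9772.2, -50407).
So ∂z/∂E = −n_x/n_z = 0.51369 and ∂z/∂N = −n_y/n_z = −0.19387.
Intercept c from Shot 7: 277.1 − 160.79 + 112.64 = 228.95.
At (578, 387): z = 296.9 − 75.0 + 228.95 = 450.8 m.

450.8 m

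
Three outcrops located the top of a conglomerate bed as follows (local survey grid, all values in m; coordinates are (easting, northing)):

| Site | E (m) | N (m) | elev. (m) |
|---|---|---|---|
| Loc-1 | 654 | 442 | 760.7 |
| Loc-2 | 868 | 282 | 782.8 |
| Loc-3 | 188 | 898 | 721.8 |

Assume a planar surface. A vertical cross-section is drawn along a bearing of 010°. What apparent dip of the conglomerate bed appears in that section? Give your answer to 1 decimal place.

6.5°

Let the plane be z = a·E + b·N + c.
Loc-2−Loc-1: 214a − 160b = 22.1;  Loc-3−Loc-1: −466a + 456b = −38.9.
Solving gives a = 0.16737, b = 0.08574.
Unit vector along 010° is (sin 10°, cos 10°) = (0.1736, 0.9848).
Slope in that direction = a·(0.1736) + b·(0.9848) = 0.11350.
Apparent dip = arctan|0.11350| = 6.5° (true dip is 10.7°, so apparent ≤ true as expected).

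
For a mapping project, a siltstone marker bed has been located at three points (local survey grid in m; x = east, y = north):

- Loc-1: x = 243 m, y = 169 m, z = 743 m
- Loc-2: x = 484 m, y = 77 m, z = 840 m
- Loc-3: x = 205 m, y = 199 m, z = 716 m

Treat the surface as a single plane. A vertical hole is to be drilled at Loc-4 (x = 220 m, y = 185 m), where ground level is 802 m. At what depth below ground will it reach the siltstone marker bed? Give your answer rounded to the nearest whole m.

Two edge vectors: Loc-1→Loc-2 = (241, -92, 97), Loc-1→Loc-3 = (-38, 30, -27).
Normal n = (Loc-1→Loc-2) × (Loc-1→Loc-3) = (-426, 2821, 3734).
So ∂z/∂x = −n_x/n_z = 0.11409 and ∂z/∂y = −n_y/n_z = −0.75549.
Intercept c from Loc-1: 743 − 27.72 + 127.68 = 842.95.
At (220, 185): z_contact = 25.1 − 139.8 + 842.95 = 728.3 m.
Depth below ground = 802 − 728.3 = 74 m.

74 m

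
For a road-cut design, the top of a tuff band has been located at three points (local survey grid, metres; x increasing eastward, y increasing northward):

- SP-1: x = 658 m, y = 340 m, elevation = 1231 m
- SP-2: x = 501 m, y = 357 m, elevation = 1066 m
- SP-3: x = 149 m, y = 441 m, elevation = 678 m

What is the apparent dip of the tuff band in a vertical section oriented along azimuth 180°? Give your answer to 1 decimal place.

Let the plane be z = a·x + b·y + c.
SP-2−SP-1: −157a + 17b = −165;  SP-3−SP-1: −509a + 101b = −553.
Solving gives a = 1.00833, b = −0.39367.
Unit vector along 180° is (sin 180°, cos 180°) = (0.0000, -1.0000).
Slope in that direction = a·(0.0000) + b·(-1.0000) = 0.39367.
Apparent dip = arctan|0.39367| = 21.5° (true dip is 47.3°, so apparent ≤ true as expected).

21.5°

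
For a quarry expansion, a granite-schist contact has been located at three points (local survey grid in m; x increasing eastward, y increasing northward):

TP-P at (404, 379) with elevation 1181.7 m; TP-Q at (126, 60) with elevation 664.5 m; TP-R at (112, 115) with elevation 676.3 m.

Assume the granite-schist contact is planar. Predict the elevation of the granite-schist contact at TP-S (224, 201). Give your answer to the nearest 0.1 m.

862.0 m

Two edge vectors: TP-P→TP-Q = (-278, -319, -517.2), TP-P→TP-R = (-292, -264, -505.4).
Normal n = (TP-P→TP-Q) × (TP-P→TP-R) = (24681.8, 10521.2, -19756).
So ∂z/∂x = −n_x/n_z = 1.24933 and ∂z/∂y = −n_y/n_z = 0.53256.
Intercept c from TP-P: 1181.7 − 504.73 − 201.84 = 475.13.
At (224, 201): z = 279.9 + 107.0 + 475.13 = 862.0 m.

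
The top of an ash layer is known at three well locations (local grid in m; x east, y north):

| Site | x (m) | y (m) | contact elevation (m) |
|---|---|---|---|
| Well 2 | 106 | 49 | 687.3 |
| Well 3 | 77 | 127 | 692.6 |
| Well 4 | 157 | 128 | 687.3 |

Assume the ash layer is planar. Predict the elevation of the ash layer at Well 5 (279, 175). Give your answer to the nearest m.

681 m

Two edge vectors: Well 2→Well 3 = (-29, 78, 5.3), Well 2→Well 4 = (51, 79, 0).
Normal n = (Well 2→Well 3) × (Well 2→Well 4) = (-418.7, 270.3, -6269).
So ∂z/∂x = −n_x/n_z = −0.06679 and ∂z/∂y = −n_y/n_z = 0.04312.
Intercept c from Well 2: 687.3 + 7.08 − 2.11 = 692.27.
At (279, 175): z = −18.6 + 7.5 + 692.27 = 681.2 m.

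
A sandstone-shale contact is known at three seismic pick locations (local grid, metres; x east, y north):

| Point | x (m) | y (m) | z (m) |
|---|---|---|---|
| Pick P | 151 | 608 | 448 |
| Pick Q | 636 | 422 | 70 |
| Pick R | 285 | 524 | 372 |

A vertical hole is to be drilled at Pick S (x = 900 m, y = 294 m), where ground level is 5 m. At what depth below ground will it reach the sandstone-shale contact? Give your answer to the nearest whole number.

Two edge vectors: Pick P→Pick Q = (485, -186, -378), Pick P→Pick R = (134, -84, -76).
Normal n = (Pick P→Pick Q) × (Pick P→Pick R) = (-17616, -13792, -15816).
So ∂z/∂x = −n_x/n_z = −1.11381 and ∂z/∂y = −n_y/n_z = −0.87203.
Intercept c from Pick P: 448 + 168.19 + 530.19 = 1146.38.
At (900, 294): z_contact = −1002.4 − 256.4 + 1146.38 = -112.4 m.
Depth below ground = 5 − (-112.4) = 117 m.

117 m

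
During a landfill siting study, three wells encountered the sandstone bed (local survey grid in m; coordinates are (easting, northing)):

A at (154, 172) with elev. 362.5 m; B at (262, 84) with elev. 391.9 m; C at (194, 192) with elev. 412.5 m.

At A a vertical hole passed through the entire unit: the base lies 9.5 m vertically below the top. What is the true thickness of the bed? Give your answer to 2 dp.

Let the plane be z = a·E + b·N + c.
B−A: 108a − 88b = 29.4;  C−A: 40a + 20b = 50.
Solving gives a = 0.87817, b = 0.74366.
|∇z| = √(a²+b²) = 1.15074, so dip δ = arctan(1.15074) = 49.01°.
True thickness = vertical thickness × cos δ = 9.5 × cos 49.01° = 6.23 m.

6.23 m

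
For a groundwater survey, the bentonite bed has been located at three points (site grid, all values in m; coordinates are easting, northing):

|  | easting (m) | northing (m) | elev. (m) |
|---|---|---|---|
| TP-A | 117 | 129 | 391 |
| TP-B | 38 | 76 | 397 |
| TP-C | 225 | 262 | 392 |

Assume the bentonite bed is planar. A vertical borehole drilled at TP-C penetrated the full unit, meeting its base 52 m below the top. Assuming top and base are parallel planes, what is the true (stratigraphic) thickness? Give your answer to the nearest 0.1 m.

Let the plane be z = a·easting + b·northing + c.
TP-B−TP-A: −79a − 53b = 6;  TP-C−TP-A: 108a + 133b = 1.
Solving gives a = −0.17792, b = 0.15200.
|∇z| = √(a²+b²) = 0.23401, so dip δ = arctan(0.23401) = 13.17°.
True thickness = vertical thickness × cos δ = 52 × cos 13.17° = 50.6 m.

50.6 m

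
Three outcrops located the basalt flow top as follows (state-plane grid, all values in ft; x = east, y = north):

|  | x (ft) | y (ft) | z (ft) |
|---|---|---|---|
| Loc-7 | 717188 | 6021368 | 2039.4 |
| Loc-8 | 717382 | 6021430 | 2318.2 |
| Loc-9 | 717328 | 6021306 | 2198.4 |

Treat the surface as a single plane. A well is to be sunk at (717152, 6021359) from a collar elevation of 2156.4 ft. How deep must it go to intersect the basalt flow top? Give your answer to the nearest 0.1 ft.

Two edge vectors: Loc-7→Loc-8 = (194, 62, 278.8), Loc-7→Loc-9 = (140, -62, 159).
Normal n = (Loc-7→Loc-8) × (Loc-7→Loc-9) = (27143.6, 8186, -20708).
So ∂z/∂x = −n_x/n_z = 1.310778443 and ∂z/∂y = −n_y/n_z = 0.395306162.
Intercept c from Loc-7: 2039.4 − 940074.57 − 2380283.87 = −3318319.04.
At (717152, 6021359): z_contact = 940027.38 + 2380280.32 − 3318319.04 = 1988.65 ft.
Depth below ground = 2156.4 − 1988.65 = 167.7 ft.

167.7 ft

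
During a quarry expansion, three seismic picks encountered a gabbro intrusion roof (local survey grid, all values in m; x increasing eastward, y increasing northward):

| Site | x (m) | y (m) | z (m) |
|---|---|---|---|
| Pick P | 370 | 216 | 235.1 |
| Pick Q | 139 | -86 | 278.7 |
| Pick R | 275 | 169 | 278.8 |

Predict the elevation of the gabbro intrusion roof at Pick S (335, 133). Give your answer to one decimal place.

229.3 m

Let the plane be z = a·x + b·y + c.
Pick Q−Pick P: −231a − 302b = 43.6;  Pick R−Pick P: −95a − 47b = 43.7.
Solving gives a = −0.62514, b = 0.33380.
Then c = 235.1 − a·370 − b·216 = 394.30.
At (335, 133): z = −209.4 + 44.4 + 394.30 = 229.3 m.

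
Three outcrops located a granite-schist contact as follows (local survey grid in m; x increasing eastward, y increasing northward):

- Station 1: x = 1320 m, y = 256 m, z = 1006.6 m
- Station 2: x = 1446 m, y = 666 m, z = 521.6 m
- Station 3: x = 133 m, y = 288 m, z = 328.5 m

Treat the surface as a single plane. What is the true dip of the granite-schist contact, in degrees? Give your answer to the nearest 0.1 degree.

55.4°

Two edge vectors: Station 1→Station 2 = (126, 410, -485), Station 1→Station 3 = (-1187, 32, -678.1).
Normal n = (Station 1→Station 2) × (Station 1→Station 3) = (-262501, 661135.6, 490702).
So ∂z/∂x = −n_x/n_z = 0.53495 and ∂z/∂y = −n_y/n_z = −1.34733.
Gradient magnitude |∇z| = √(a² + b²) = √(0.28617 + 1.81529) = 1.44964.
True dip = arctan(1.44964) = 55.4°, dipping toward NNW (azimuth ≈ 338°).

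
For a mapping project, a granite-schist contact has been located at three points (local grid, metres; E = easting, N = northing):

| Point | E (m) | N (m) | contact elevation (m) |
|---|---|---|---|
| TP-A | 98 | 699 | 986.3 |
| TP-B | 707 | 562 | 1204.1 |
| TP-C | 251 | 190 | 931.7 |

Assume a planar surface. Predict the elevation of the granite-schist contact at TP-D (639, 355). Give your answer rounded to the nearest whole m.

Two edge vectors: TP-A→TP-B = (609, -137, 217.8), TP-A→TP-C = (153, -509, -54.6).
Normal n = (TP-A→TP-B) × (TP-A→TP-C) = (118340.4, 66574.8, -289020).
So ∂z/∂E = −n_x/n_z = 0.40945 and ∂z/∂N = −n_y/n_z = 0.23035.
Intercept c from TP-A: 986.3 − 40.13 − 161.01 = 785.16.
At (639, 355): z = 261.6 + 81.8 + 785.16 = 1128.6 m.

1129 m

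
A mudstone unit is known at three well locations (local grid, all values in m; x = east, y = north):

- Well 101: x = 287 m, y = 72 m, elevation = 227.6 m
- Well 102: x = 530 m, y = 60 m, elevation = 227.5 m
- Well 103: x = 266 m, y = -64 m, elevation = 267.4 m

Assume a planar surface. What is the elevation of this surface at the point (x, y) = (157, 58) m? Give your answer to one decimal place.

Let the plane be z = a·x + b·y + c.
Well 102−Well 101: 243a − 12b = −0.1;  Well 103−Well 101: −21a − 136b = 39.8.
Solving gives a = −0.01475, b = −0.29037.
Then c = 227.6 − a·287 − b·72 = 252.74.
At (157, 58): z = −2.3 − 16.8 + 252.74 = 233.6 m.

233.6 m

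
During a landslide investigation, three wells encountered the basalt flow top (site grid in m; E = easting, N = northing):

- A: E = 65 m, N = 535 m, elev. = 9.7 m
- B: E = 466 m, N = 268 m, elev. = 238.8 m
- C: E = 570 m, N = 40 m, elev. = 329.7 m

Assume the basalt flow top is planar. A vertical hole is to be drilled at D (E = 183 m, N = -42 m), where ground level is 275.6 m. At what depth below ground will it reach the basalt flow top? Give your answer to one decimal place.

Two edge vectors: A→B = (401, -267, 229.1), A→C = (505, -495, 320).
Normal n = (A→B) × (A→C) = (27964.5, -12624.5, -63660).
So ∂z/∂E = −n_x/n_z = 0.43928 and ∂z/∂N = −n_y/n_z = −0.19831.
Intercept c from A: 9.7 − 28.55 + 106.10 = 87.24.
At (183, -42): z_contact = 80.39 + 8.33 + 87.24 = 175.96 m.
Depth below ground = 275.6 − 175.96 = 99.6 m.

99.6 m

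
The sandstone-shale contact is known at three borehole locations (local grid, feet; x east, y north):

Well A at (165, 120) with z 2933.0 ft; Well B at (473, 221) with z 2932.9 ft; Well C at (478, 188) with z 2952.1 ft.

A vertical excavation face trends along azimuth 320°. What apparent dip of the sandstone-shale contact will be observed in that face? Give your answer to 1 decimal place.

28.4°

Two edge vectors: Well A→Well B = (308, 101, -0.1), Well A→Well C = (313, 68, 19.1).
Normal n = (Well A→Well B) × (Well A→Well C) = (1935.9, -5914.1, -10669).
So ∂z/∂x = −n_x/n_z = 0.18145 and ∂z/∂y = −n_y/n_z = −0.55433.
Unit vector along 320° is (sin 320°, cos 320°) = (-0.6428, 0.7660).
Slope in that direction = a·(-0.6428) + b·(0.7660) = −0.54127.
Apparent dip = arctan|0.54127| = 28.4° (true dip is 30.3°, so apparent ≤ true as expected).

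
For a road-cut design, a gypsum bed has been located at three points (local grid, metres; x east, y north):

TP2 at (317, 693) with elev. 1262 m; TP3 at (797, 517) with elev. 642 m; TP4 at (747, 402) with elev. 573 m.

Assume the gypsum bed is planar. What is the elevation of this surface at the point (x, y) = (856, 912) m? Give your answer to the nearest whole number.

Two edge vectors: TP2→TP3 = (480, -176, -620), TP2→TP4 = (430, -291, -689).
Normal n = (TP2→TP3) × (TP2→TP4) = (-59156, 64120, -64000).
So ∂z/∂x = −n_x/n_z = −0.92431 and ∂z/∂y = −n_y/n_z = 1.00188.
Intercept c from TP2: 1262 + 293.01 − 694.30 = 860.71.
At (856, 912): z = −791.2 + 913.7 + 860.71 = 983.2 m.

983 m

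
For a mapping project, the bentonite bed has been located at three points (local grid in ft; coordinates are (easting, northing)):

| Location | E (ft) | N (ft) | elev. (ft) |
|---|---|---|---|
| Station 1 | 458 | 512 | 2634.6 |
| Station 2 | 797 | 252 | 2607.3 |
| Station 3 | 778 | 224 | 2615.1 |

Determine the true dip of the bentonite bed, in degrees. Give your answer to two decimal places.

Let the plane be z = a·E + b·N + c.
Station 2−Station 1: 339a − 260b = −27.3;  Station 3−Station 1: 320a − 288b = −19.5.
Solving gives a = −0.19349, b = −0.14728.
Gradient magnitude |∇z| = √(a² + b²) = √(0.03744 + 0.02169) = 0.24316.
True dip = arctan(0.24316) = 13.67°, dipping toward NE (azimuth ≈ 053°).

13.67°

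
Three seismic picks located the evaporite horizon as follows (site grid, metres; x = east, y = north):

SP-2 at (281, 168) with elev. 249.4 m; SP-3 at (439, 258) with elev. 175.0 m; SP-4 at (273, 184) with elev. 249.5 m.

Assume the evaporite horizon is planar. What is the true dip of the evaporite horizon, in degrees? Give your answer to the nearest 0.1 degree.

22.3°

Two edge vectors: SP-2→SP-3 = (158, 90, -74.4), SP-2→SP-4 = (-8, 16, 0.1).
Normal n = (SP-2→SP-3) × (SP-2→SP-4) = (1199.4, 579.4, 3248).
So ∂z/∂x = −n_x/n_z = −0.36927 and ∂z/∂y = −n_y/n_z = −0.17839.
Gradient magnitude |∇z| = √(a² + b²) = √(0.13636 + 0.03182) = 0.41010.
True dip = arctan(0.41010) = 22.3°, dipping toward ENE (azimuth ≈ 064°).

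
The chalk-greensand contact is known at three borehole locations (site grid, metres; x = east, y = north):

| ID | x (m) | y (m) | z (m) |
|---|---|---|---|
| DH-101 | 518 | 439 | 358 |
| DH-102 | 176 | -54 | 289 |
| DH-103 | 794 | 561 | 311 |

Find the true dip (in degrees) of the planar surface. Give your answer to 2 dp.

Let the plane be z = a·x + b·y + c.
DH-102−DH-101: −342a − 493b = −69;  DH-103−DH-101: 276a + 122b = −47.
Solving gives a = −0.33483, b = 0.37223.
Gradient magnitude |∇z| = √(a² + b²) = √(0.11211 + 0.13856) = 0.50067.
True dip = arctan(0.50067) = 26.60°, dipping toward SE (azimuth ≈ 138°).

26.60°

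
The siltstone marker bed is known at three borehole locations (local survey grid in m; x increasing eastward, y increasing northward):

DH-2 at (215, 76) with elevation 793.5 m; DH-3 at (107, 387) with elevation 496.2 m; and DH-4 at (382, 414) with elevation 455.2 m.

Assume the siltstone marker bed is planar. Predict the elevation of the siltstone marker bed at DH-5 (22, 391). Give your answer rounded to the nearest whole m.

497 m

Two edge vectors: DH-2→DH-3 = (-108, 311, -297.3), DH-2→DH-4 = (167, 338, -338.3).
Normal n = (DH-2→DH-3) × (DH-2→DH-4) = (-4723.9, -86185.5, -88441).
So ∂z/∂x = −n_x/n_z = −0.05341 and ∂z/∂y = −n_y/n_z = −0.97450.
Intercept c from DH-2: 793.5 + 11.48 + 74.06 = 879.05.
At (22, 391): z = −1.2 − 381.0 + 879.05 = 496.8 m.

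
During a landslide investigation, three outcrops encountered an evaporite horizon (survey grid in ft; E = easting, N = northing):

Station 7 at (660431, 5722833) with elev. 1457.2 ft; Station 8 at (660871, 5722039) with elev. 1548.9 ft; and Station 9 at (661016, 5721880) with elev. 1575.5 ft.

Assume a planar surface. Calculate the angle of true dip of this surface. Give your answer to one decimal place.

Two edge vectors: Station 7→Station 8 = (440, -794, 91.7), Station 7→Station 9 = (585, -953, 118.3).
Normal n = (Station 7→Station 8) × (Station 7→Station 9) = (-6540.1, 1592.5, 45170).
So ∂z/∂E = −n_x/n_z = 0.14479 and ∂z/∂N = −n_y/n_z = −0.03526.
Gradient magnitude |∇z| = √(a² + b²) = √(0.02096 + 0.00124) = 0.14902.
True dip = arctan(0.14902) = 8.5°, dipping toward WNW (azimuth ≈ 284°).

8.5°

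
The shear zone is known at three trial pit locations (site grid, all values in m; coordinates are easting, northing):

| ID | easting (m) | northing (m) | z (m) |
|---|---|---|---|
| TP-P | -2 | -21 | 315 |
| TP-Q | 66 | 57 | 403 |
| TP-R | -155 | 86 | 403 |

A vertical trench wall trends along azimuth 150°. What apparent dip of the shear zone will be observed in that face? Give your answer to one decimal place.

39.0°

Let the plane be z = a·easting + b·northing + c.
TP-Q−TP-P: 68a + 78b = 88;  TP-R−TP-P: −153a + 107b = 88.
Solving gives a = 0.13285, b = 1.01239.
Unit vector along 150° is (sin 150°, cos 150°) = (0.5000, -0.8660).
Slope in that direction = a·(0.5000) + b·(-0.8660) = −0.81033.
Apparent dip = arctan|0.81033| = 39.0° (true dip is 45.6°, so apparent ≤ true as expected).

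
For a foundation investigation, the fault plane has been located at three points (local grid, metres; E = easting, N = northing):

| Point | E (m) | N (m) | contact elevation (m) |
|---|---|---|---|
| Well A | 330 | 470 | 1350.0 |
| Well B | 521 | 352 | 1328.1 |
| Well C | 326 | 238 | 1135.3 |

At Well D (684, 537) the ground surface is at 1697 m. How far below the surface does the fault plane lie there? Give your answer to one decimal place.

125.4 m

Two edge vectors: Well A→Well B = (191, -118, -21.9), Well A→Well C = (-4, -232, -214.7).
Normal n = (Well A→Well B) × (Well A→Well C) = (20253.8, 41095.3, -44784).
So ∂z/∂E = −n_x/n_z = 0.45226 and ∂z/∂N = −n_y/n_z = 0.91763.
Intercept c from Well A: 1350 − 149.24 − 431.29 = 769.47.
At (684, 537): z_contact = 309.34 + 492.77 + 769.47 = 1571.58 m.
Depth below ground = 1697 − 1571.58 = 125.4 m.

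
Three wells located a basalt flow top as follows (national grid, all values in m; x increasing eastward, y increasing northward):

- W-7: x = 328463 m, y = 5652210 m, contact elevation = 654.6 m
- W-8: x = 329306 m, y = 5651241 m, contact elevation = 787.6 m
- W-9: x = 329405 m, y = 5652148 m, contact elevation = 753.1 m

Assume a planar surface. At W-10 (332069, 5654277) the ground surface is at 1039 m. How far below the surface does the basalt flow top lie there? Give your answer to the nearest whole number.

120 m

Let the plane be z = a·x + b·y + c.
W-8−W-7: 843a − 969b = 133;  W-9−W-7: 942a − 62b = 98.5.
Solving gives a = 0.10133325, b = −0.04909812.
Then c = 654.6 − a·328463 − b·5652210 = 244883.24.
At (332069, 5654277): z_contact = 33649.6 − 277614.3 + 244883.24 = 918.5 m.
Depth below ground = 1039 − 918.5 = 120 m.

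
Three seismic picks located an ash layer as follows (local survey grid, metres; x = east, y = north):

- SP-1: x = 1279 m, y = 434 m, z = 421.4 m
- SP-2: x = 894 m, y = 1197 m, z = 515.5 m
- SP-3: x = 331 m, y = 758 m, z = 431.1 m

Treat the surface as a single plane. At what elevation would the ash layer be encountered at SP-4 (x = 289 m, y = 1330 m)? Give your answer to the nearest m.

511 m

Let the plane be z = a·x + b·y + c.
SP-2−SP-1: −385a + 763b = 94.1;  SP-3−SP-1: −948a + 324b = 9.7.
Solving gives a = 0.03857, b = 0.14279.
Then c = 421.4 − a·1279 − b·434 = 310.10.
At (289, 1330): z = 11.1 + 189.9 + 310.10 = 511.2 m.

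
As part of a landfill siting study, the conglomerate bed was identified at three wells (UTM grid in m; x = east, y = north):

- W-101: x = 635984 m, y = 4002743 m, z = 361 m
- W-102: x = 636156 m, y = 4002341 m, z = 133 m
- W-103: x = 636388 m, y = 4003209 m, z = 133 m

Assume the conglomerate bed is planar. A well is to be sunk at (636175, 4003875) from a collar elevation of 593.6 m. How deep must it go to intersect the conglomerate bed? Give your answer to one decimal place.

Let the plane be z = a·x + b·y + c.
W-102−W-101: 172a − 402b = −228;  W-103−W-101: 404a + 466b = −228.
Solving gives a = −0.815897098, b = 0.218073879.
Then c = 361 − a·635984 − b·4002743 = −353635.19.
At (636175, 4003875): z_contact = −519053.34 + 873140.55 − 353635.19 = 452.02 m.
Depth below ground = 593.6 − 452.02 = 141.6 m.

141.6 m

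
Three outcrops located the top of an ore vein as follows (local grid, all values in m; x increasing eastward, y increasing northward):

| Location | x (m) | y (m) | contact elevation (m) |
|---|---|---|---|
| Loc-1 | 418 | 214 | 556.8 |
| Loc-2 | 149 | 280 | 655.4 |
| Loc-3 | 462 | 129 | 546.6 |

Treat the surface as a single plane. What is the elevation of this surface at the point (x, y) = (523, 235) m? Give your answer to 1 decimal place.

514.6 m

Let the plane be z = a·x + b·y + c.
Loc-2−Loc-1: −269a + 66b = 98.6;  Loc-3−Loc-1: 44a − 85b = −10.2.
Solving gives a = −0.38614, b = −0.07989.
Then c = 556.8 − a·418 − b·214 = 735.30.
At (523, 235): z = −202.0 − 18.8 + 735.30 = 514.6 m.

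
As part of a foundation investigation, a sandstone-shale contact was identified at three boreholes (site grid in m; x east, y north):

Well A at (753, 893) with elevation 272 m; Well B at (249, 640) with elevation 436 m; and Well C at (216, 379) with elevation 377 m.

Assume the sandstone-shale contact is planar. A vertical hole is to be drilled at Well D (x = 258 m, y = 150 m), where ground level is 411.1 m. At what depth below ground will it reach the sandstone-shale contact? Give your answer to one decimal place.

119.1 m

Let the plane be z = a·x + b·y + c.
Well B−Well A: −504a − 253b = 164;  Well C−Well A: −537a − 514b = 105.
Solving gives a = −0.46861, b = 0.28530.
Then c = 272 − a·753 − b·893 = 370.09.
At (258, 150): z_contact = −120.90 + 42.80 + 370.09 = 291.98 m.
Depth below ground = 411.1 − 291.98 = 119.1 m.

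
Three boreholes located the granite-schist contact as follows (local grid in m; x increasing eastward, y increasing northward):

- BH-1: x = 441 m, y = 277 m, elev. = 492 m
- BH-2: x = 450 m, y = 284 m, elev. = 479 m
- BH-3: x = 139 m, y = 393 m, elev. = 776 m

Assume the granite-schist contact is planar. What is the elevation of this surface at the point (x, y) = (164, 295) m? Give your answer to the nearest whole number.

Let the plane be z = a·x + b·y + c.
BH-2−BH-1: 9a + 7b = −13;  BH-3−BH-1: −302a + 116b = 284.
Solving gives a = −1.10703, b = −0.43382.
Then c = 492 − a·441 − b·277 = 1100.37.
At (164, 295): z = −181.6 − 128.0 + 1100.37 = 790.8 m.

791 m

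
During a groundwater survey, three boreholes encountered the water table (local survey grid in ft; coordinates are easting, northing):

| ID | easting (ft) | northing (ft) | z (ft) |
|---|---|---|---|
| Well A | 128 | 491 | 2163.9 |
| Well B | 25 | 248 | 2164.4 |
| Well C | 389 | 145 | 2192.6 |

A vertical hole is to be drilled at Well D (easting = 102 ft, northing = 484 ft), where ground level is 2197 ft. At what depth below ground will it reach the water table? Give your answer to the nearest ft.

35 ft

Let the plane be z = a·easting + b·northing + c.
Well B−Well A: −103a − 243b = 0.5;  Well C−Well A: 261a − 346b = 28.7.
Solving gives a = 0.06866, b = −0.03116.
Then c = 2163.9 − a·128 − b·491 = 2170.41.
At (102, 484): z_contact = 7.0 − 15.1 + 2170.41 = 2162.3 ft.
Depth below ground = 2197 − 2162.3 = 35 ft.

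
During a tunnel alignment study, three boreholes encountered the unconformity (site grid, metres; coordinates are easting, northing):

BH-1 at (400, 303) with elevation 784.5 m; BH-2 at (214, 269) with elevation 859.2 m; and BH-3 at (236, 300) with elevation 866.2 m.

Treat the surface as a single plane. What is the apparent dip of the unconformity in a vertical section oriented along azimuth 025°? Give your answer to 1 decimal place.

17.6°

Let the plane be z = a·easting + b·northing + c.
BH-2−BH-1: −186a − 34b = 74.7;  BH-3−BH-1: −164a − 3b = 81.7.
Solving gives a = −0.50891, b = 0.58697.
Unit vector along 025° is (sin 25°, cos 25°) = (0.4226, 0.9063).
Slope in that direction = a·(0.4226) + b·(0.9063) = 0.31690.
Apparent dip = arctan|0.31690| = 17.6° (true dip is 37.8°, so apparent ≤ true as expected).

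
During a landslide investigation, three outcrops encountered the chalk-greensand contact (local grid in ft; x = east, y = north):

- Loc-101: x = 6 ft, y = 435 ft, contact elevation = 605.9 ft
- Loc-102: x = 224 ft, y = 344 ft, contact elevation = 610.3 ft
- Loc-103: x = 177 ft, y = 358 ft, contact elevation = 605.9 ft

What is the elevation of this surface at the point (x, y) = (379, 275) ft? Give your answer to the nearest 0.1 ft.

610.8 ft

Let the plane be z = a·x + b·y + c.
Loc-102−Loc-101: 218a − 91b = 4.4;  Loc-103−Loc-101: 171a − 77b = 0.
Solving gives a = 0.27657, b = 0.61420.
Then c = 605.9 − a·6 − b·435 = 337.06.
At (379, 275): z = 104.8 + 168.9 + 337.06 = 610.8 ft.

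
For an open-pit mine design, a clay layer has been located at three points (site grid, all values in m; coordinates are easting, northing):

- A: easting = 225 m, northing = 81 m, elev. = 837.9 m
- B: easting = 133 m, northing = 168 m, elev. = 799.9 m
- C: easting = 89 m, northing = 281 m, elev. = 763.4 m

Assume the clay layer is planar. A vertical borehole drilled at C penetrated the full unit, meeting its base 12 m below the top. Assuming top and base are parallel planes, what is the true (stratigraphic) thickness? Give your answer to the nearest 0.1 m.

Two edge vectors: A→B = (-92, 87, -38), A→C = (-136, 200, -74.5).
Normal n = (A→B) × (A→C) = (1118.5, -1686, -6568).
So ∂z/∂easting = −n_x/n_z = 0.17030 and ∂z/∂northing = −n_y/n_z = −0.25670.
|∇z| = √(a²+b²) = 0.30805, so dip δ = arctan(0.30805) = 17.12°.
True thickness = vertical thickness × cos δ = 12 × cos 17.12° = 11.5 m.

11.5 m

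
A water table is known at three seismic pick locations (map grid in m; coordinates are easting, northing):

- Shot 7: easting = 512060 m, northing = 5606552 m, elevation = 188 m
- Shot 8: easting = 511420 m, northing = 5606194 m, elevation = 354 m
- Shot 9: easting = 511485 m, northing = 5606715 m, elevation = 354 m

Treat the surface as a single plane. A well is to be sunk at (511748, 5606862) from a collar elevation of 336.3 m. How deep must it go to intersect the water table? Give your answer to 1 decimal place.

50.5 m

Two edge vectors: Shot 7→Shot 8 = (-640, -358, 166), Shot 7→Shot 9 = (-575, 163, 166).
Normal n = (Shot 7→Shot 8) × (Shot 7→Shot 9) = (-86486, 10790, -310170).
So ∂z/∂easting = −n_x/n_z = −0.278834188 and ∂z/∂northing = −n_y/n_z = 0.034787375.
Intercept c from Shot 7: 188 + 142779.83 − 195037.23 = −52069.39.
At (511748, 5606862): z_contact = −142692.84 + 195048.01 − 52069.39 = 285.78 m.
Depth below ground = 336.3 − 285.78 = 50.5 m.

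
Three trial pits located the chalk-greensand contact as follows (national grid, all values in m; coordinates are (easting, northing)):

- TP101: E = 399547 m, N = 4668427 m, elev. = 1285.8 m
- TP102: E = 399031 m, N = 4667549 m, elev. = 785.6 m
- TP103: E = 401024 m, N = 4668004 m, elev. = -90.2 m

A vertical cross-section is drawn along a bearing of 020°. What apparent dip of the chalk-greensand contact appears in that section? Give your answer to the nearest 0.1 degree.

34.0°

Two edge vectors: TP101→TP102 = (-516, -878, -500.2), TP101→TP103 = (1477, -423, -1376).
Normal n = (TP101→TP102) × (TP101→TP103) = (996543.4, -1448811.4, 1515074).
So ∂z/∂E = −n_x/n_z = −0.65775 and ∂z/∂N = −n_y/n_z = 0.95626.
Unit vector along 020° is (sin 20°, cos 20°) = (0.3420, 0.9397).
Slope in that direction = a·(0.3420) + b·(0.9397) = 0.67363.
Apparent dip = arctan|0.67363| = 34.0° (true dip is 49.3°, so apparent ≤ true as expected).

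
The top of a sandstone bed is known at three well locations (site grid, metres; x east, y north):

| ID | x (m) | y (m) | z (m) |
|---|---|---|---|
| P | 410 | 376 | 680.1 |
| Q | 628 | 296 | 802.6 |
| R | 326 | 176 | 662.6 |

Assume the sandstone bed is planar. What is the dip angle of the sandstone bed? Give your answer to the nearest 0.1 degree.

Two edge vectors: P→Q = (218, -80, 122.5), P→R = (-84, -200, -17.5).
Normal n = (P→Q) × (P→R) = (25900, -6475, -50320).
So ∂z/∂x = −n_x/n_z = 0.51471 and ∂z/∂y = −n_y/n_z = −0.12868.
Gradient magnitude |∇z| = √(a² + b²) = √(0.26492 + 0.01656) = 0.53055.
True dip = arctan(0.53055) = 27.9°, dipping toward WNW (azimuth ≈ 284°).

27.9°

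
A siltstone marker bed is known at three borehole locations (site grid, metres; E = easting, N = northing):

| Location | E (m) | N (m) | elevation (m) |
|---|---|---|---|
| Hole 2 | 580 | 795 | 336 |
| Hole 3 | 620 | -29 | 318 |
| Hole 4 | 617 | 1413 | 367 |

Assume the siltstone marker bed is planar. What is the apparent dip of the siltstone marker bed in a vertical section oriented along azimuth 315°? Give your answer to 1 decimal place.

Let the plane be z = a·E + b·N + c.
Hole 3−Hole 2: 40a − 824b = −18;  Hole 4−Hole 2: 37a + 618b = 31.
Solving gives a = 0.26119, b = 0.03452.
Unit vector along 315° is (sin 315°, cos 315°) = (-0.7071, 0.7071).
Slope in that direction = a·(-0.7071) + b·(0.7071) = −0.16028.
Apparent dip = arctan|0.16028| = 9.1° (true dip is 14.8°, so apparent ≤ true as expected).

9.1°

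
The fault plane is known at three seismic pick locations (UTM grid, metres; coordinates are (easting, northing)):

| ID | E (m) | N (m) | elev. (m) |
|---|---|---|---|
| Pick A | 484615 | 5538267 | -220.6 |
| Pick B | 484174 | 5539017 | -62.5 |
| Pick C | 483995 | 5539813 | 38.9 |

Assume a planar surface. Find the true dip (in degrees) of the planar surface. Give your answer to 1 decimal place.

Two edge vectors: Pick A→Pick B = (-441, 750, 158.1), Pick A→Pick C = (-620, 1546, 259.5).
Normal n = (Pick A→Pick B) × (Pick A→Pick C) = (-49797.6, 16417.5, -216786).
So ∂z/∂E = −n_x/n_z = −0.22971 and ∂z/∂N = −n_y/n_z = 0.07573.
Gradient magnitude |∇z| = √(a² + b²) = √(0.05277 + 0.00574) = 0.24187.
True dip = arctan(0.24187) = 13.6°, dipping toward ESE (azimuth ≈ 108°).

13.6°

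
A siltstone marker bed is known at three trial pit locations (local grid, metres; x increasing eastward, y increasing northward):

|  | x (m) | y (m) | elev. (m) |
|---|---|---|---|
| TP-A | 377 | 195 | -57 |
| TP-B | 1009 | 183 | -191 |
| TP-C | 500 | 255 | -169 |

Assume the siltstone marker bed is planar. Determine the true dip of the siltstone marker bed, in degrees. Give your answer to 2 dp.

Two edge vectors: TP-A→TP-B = (632, -12, -134), TP-A→TP-C = (123, 60, -112).
Normal n = (TP-A→TP-B) × (TP-A→TP-C) = (9384, 54302, 39396).
So ∂z/∂x = −n_x/n_z = −0.23820 and ∂z/∂y = −n_y/n_z = −1.37836.
Gradient magnitude |∇z| = √(a² + b²) = √(0.05674 + 1.89989) = 1.39879.
True dip = arctan(1.39879) = 54.44°, dipping toward N (azimuth ≈ 010°).

54.44°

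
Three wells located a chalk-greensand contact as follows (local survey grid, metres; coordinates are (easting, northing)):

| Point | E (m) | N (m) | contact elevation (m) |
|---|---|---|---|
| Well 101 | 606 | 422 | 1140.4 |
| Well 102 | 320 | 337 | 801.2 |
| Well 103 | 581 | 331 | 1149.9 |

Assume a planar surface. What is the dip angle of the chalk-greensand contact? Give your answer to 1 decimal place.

54.6°

Let the plane be z = a·E + b·N + c.
Well 102−Well 101: −286a − 85b = −339.2;  Well 103−Well 101: −25a − 91b = 9.5.
Solving gives a = 1.32525, b = −0.46847.
Gradient magnitude |∇z| = √(a² + b²) = √(1.75628 + 0.21947) = 1.40561.
True dip = arctan(1.40561) = 54.6°, dipping toward WNW (azimuth ≈ 289°).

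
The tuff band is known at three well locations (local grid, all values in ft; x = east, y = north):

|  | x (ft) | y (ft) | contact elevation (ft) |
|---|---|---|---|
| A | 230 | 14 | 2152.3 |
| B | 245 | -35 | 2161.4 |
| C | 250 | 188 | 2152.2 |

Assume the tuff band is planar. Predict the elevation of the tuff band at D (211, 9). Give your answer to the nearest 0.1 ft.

2144.2 ft

Two edge vectors: A→B = (15, -49, 9.1), A→C = (20, 174, -0.1).
Normal n = (A→B) × (A→C) = (-1578.5, 183.5, 3590).
So ∂z/∂x = −n_x/n_z = 0.43969 and ∂z/∂y = −n_y/n_z = −0.05111.
Intercept c from A: 2152.3 − 101.13 + 0.72 = 2051.89.
At (211, 9): z = 92.8 − 0.5 + 2051.89 = 2144.2 ft.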